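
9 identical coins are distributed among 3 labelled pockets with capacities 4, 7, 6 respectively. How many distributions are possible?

31

Without the upper bounds there are C(11,2) = 55 ways to split 9 among 3 pockets.
Subtract solutions that violate a single cap (substitute x_i' = x_i − (cap_i+1)): x_1 ≥ 5 gives C(6,2) = 15; x_2 ≥ 8 gives C(3,2) = 3; x_3 ≥ 7 gives C(4,2) = 6. Together 24.
No two caps can be exceeded simultaneously, so the pair terms are all 0.
By inclusion–exclusion the count is 55 − 24 + 0 = 31.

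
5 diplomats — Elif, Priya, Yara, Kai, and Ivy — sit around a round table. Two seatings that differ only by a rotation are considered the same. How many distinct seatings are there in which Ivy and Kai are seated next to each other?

Glue Ivy and Kai into a block (2 internal orders). Seating 4 units around a circle gives (3)! arrangements.
So 2 × (3)! = 2 × 6 = 12.

12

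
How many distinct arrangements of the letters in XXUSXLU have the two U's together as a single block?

120

Treat the 2 copies of U as a single block. The multiset to arrange is then {UU, L, S, X, X, X}, 6 items in all.
That gives (6)!/(3!) = 120 arrangements.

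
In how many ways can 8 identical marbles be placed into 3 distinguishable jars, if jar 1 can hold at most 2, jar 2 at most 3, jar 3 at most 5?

Without the upper bounds there are C(10,2) = 45 ways to split 8 among 3 jars.
Subtract solutions that violate a single cap (substitute x_i' = x_i − (cap_i+1)): x_1 ≥ 3 gives C(7,2) = 21; x_2 ≥ 4 gives C(6,2) = 15; x_3 ≥ 6 gives C(4,2) = 6. Together 42.
Add back pairs where two caps are both exceeded: 3 + 0 + 0 = 3.
By inclusion–exclusion the count is 45 − 42 + 3 = 6.

6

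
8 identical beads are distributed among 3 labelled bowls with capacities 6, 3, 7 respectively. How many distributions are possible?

Without the upper bounds there are C(10,2) = 45 ways to split 8 among 3 bowls.
Subtract solutions that violate a single cap (substitute x_i' = x_i − (cap_i+1)): x_1 ≥ 7 gives C(3,2) = 3; x_2 ≥ 4 gives C(6,2) = 15; x_3 ≥ 8 gives C(2,2) = 1. Together 19.
No two caps can be exceeded simultaneously, so the pair terms are all 0.
By inclusion–exclusion the count is 45 − 19 + 0 = 26.

26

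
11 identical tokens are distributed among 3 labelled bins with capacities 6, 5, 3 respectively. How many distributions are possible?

Without the upper bounds there are C(13,2) = 78 ways to split 11 among 3 bins.
Subtract solutions that violate a single cap (substitute x_i' = x_i − (cap_i+1)): x_1 ≥ 7 gives C(6,2) = 15; x_2 ≥ 6 gives C(7,2) = 21; x_3 ≥ 4 gives C(9,2) = 36. Together 72.
Add back pairs where two caps are both exceeded: 0 + 1 + 3 = 4.
By inclusion–exclusion the count is 78 − 72 + 4 = 10.

10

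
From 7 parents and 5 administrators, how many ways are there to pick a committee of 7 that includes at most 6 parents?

Split by how many parents are chosen (0 through 6).
Sum: C(7,0)·C(5,7) + C(7,1)·C(5,6) + C(7,2)·C(5,5) + C(7,3)·C(5,4) + C(7,4)·C(5,3) + C(7,5)·C(5,2) + C(7,6)·C(5,1) = 0 + 0 + 21 + 175 + 350 + 210 + 35 = 791.

791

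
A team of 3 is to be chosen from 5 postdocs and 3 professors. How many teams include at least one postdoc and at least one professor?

Total 3-person selections from all 8: C(8,3) = 56.
Selections missing a whole group: no postdocs → C(3,3) = 1; no professors → C(5,3) = 10.
Both groups omitted at once is impossible, so 56 − 11 = 45.

45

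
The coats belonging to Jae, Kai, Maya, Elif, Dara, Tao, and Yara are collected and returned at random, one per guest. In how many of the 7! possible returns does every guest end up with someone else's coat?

Let Aᵢ be the assignments in which guest i gets their own coat. We want the size of the complement of A₁∪…∪A_7.
By inclusion–exclusion this is Σ_{j=0}^{7} (−1)^j C(7,j)·(7−j)!.
Computing: 5040 − 5040 + 2520 − 840 + 210 − 42 + 7 − 1 = 1854.

1854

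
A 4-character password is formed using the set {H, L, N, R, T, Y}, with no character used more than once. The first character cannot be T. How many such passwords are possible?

The first character has 6−1 = 5 choices (anything except T).
The remaining 3 characters are filled from the other 5 symbols without repetition: 5 × 4 × 3 = 60.
Total: 5 × 60 = 300.

300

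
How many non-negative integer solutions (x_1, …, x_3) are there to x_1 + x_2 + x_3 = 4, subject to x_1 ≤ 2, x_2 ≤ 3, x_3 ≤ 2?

8

Without the upper bounds there are C(6,2) = 15 ways to split 4 among 3 variables.
Subtract solutions that violate a single cap (substitute x_i' = x_i − (cap_i+1)): x_1 ≥ 3 gives C(3,2) = 3; x_2 ≥ 4 gives C(2,2) = 1; x_3 ≥ 3 gives C(3,2) = 3. Together 7.
No two caps can be exceeded simultaneously, so the pair terms are all 0.
By inclusion–exclusion the count is 15 − 7 + 0 = 8.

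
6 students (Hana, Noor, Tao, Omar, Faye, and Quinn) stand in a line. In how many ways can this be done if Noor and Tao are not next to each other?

480

There are 6! = 720 arrangements in all. If Noor and Tao are adjacent, merging them into one block gives 2·(5)! = 240 arrangements.
So 720 − 240 = 480 arrangements keep them apart.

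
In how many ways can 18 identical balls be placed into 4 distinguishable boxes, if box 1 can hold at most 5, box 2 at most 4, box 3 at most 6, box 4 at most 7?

Ignoring the caps, the number of non-negative solutions to x_1+…+x_4 = 18 is C(21,3) = 1330.
Subtract solutions that violate a single cap (substitute x_i' = x_i − (cap_i+1)): x_1 ≥ 6 gives C(15,3) = 455; x_2 ≥ 5 gives C(16,3) = 560; x_3 ≥ 7 gives C(14,3) = 364; x_4 ≥ 8 gives C(13,3) = 286. Together 1665.
Add back pairs where two caps are both exceeded: 120 + 56 + 35 + 84 + 56 + 20 = 371.
Subtract triples: 1 + 0 + 0 + 0 = 1.
By inclusion–exclusion the count is 1330 − 1665 + 371 − 1 = 35.

35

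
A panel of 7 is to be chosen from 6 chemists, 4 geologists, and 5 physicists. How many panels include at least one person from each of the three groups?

5949

Total 7-person selections from all 15: C(15,7) = 6435.
Subtract selections that omit an entire group: no chemists → C(9,7) = 36; no geologists → C(11,7) = 330; no physicists → C(10,7) = 120.
Add back selections omitting two groups (i.e. drawn from a single group): C(6,7) + C(4,7) + C(5,7) = 0.
By inclusion–exclusion: 6435 − 486 + 0 = 5949.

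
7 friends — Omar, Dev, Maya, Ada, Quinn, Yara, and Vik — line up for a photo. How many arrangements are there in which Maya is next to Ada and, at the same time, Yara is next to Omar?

480

Treat {Maya,Ada} as one block (2 orders) and {Yara,Omar} as another (2 orders).
That leaves 5 units to arrange: 2 × 2 × 5! = 4 × 120 = 480.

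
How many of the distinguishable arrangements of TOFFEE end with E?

60

With the last slot taken by E, it remains to arrange the other 5 letters (TOFFE).
Those 5 letters have F appearing twice, giving (5)!/(2!) = 60.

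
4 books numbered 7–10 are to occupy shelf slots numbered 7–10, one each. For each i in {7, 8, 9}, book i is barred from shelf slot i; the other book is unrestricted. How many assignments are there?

Let Aᵢ (for i ∈ {7, 8, 9}) be the placements that put book i in its forbidden shelf slot. Any j of these fix j positions, leaving (4−j)! ways to fill the rest, and there are C(3,j) ways to pick which j.
By inclusion–exclusion, the number of valid placements is Σ_{j=0}^{3} (−1)^j C(3,j)·(4−j)!.
Computing: 24 − 18 + 6 − 1 = 11.

11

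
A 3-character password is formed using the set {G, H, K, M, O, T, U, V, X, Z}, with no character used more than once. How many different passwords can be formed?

Choose and order 3 of the 10 symbols: the first character has 10 options, the next 9, then 8.
That product is 10 × 9 × 8 = 720.

720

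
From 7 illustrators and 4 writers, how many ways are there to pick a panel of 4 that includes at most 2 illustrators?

155

Split by how many illustrators are chosen (0 through 2).
Sum: C(7,0)·C(4,4) + C(7,1)·C(4,3) + C(7,2)·C(4,2) = 1 + 28 + 126 = 155.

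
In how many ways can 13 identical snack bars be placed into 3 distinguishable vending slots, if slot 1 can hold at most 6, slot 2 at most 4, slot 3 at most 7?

15

Ignoring the caps, the number of non-negative solutions to x_1+…+x_3 = 13 is C(15,2) = 105.
Subtract solutions that violate a single cap (substitute x_i' = x_i − (cap_i+1)): x_1 ≥ 7 gives C(8,2) = 28; x_2 ≥ 5 gives C(10,2) = 45; x_3 ≥ 8 gives C(7,2) = 21. Together 94.
Add back pairs where two caps are both exceeded: 3 + 0 + 1 = 4.
By inclusion–exclusion the count is 105 − 94 + 4 = 15.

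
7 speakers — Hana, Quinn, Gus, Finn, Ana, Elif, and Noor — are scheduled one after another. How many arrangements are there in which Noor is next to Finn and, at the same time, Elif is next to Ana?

Treat {Noor,Finn} as one block (2 orders) and {Elif,Ana} as another (2 orders).
That leaves 5 units to arrange: 2 × 2 × 5! = 4 × 120 = 480.

480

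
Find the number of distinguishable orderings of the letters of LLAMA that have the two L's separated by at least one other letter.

There are 5!/(2!·2!) = 30 arrangements of LLAMA in total.
Arrangements with the L's together: treat LL as one letter, giving (4)!/(2!) = 12.
Subtracting, 30 − 12 = 18 arrangements keep the L's apart.

18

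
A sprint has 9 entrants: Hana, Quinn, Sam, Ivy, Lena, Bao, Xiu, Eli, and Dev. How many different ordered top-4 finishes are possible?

3024

This is an ordered selection of 4 from 9: P(9,4).
That gives 9 × 8 × 7 × 6 = 3024.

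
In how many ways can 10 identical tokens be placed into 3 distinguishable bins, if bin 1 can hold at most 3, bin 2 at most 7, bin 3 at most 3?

By stars and bars, unrestricted non-negative solutions to x_1+…+x_3 = 10 number C(10+2,2) = 66.
Subtract solutions that violate a single cap (substitute x_i' = x_i − (cap_i+1)): x_1 ≥ 4 gives C(8,2) = 28; x_2 ≥ 8 gives C(4,2) = 6; x_3 ≥ 4 gives C(8,2) = 28. Together 62.
Add back pairs where two caps are both exceeded: 0 + 6 + 0 = 6.
By inclusion–exclusion the count is 66 − 62 + 6 = 10.

10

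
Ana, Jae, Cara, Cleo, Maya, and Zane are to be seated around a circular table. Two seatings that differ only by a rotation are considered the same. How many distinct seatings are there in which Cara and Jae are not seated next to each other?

72

Without the restriction there are (5)! = 120 seatings.
Those with Cara next to Jae: fuse the pair into one unit and seat 5 units around a circle — 2·(4)! = 48.
Subtracting, 120 − 48 = 72.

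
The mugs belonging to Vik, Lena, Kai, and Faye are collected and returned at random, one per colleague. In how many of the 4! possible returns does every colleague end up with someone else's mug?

This is the derangement count D_4: permutations of 4 items with no fixed point.
By inclusion–exclusion this is Σ_{j=0}^{4} (−1)^j C(4,j)·(4−j)!.
Computing: 24 − 24 + 12 − 4 + 1 = 9.

9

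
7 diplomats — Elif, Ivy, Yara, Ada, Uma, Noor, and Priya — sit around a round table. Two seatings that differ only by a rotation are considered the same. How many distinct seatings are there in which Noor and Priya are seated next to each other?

240

Treat {Noor, Priya} as one unit (2 internal orders) and seat the resulting 6 units around the table: (5)! circular arrangements.
So 2 × (5)! = 2 × 120 = 240.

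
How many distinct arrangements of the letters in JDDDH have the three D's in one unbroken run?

Treat the 3 copies of D as a single block. The multiset to arrange is then {DDD, H, J}, 3 items in all.
All 3 items are distinct, so there are (3)! = 6 arrangements.

6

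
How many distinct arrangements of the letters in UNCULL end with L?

Fix L in the last position and arrange the remaining 5 letters.
Those 5 letters have U appearing twice, giving (5)!/(2!) = 60.

60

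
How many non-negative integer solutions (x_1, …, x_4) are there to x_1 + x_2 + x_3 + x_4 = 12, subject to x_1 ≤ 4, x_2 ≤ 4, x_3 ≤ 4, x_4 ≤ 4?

35

Ignoring the caps, the number of non-negative solutions to x_1+…+x_4 = 12 is C(15,3) = 455.
Subtract solutions that violate a single cap (substitute x_i' = x_i − (cap_i+1)): x_1 ≥ 5 gives C(10,3) = 120; x_2 ≥ 5 gives C(10,3) = 120; x_3 ≥ 5 gives C(10,3) = 120; x_4 ≥ 5 gives C(10,3) = 120. Together 480.
Add back pairs where two caps are both exceeded: 10 + 10 + 10 + 10 + 10 + 10 = 60.
By inclusion–exclusion the count is 455 − 480 + 60 = 35.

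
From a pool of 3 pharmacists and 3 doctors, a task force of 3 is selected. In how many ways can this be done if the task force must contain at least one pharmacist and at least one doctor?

With no constraint there are C(6,3) = 20 possible selections.
Subtract selections that omit an entire group: no pharmacists → C(3,3) = 1; no doctors → C(3,3) = 1.
Both groups omitted at once is impossible, so 20 − 2 = 18.

18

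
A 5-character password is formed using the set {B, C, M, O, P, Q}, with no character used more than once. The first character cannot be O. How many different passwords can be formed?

600

The first character has 6−1 = 5 choices (anything except O).
The remaining 4 characters are filled from the other 5 symbols without repetition: 5 × 4 × 3 × 2 = 120.
Total: 5 × 120 = 600.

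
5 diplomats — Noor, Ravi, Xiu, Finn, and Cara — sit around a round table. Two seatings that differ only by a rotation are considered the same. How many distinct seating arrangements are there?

Around a circle, 5 distinct people have 5!/5 = (4)! = 24 rotationally distinct seatings.

24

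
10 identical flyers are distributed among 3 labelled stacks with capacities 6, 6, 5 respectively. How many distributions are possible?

31

Ignoring the caps, the number of non-negative solutions to x_1+…+x_3 = 10 is C(12,2) = 66.
Subtract solutions that violate a single cap (substitute x_i' = x_i − (cap_i+1)): x_1 ≥ 7 gives C(5,2) = 10; x_2 ≥ 7 gives C(5,2) = 10; x_3 ≥ 6 gives C(6,2) = 15. Together 35.
No two caps can be exceeded simultaneously, so the pair terms are all 0.
By inclusion–exclusion the count is 66 − 35 + 0 = 31.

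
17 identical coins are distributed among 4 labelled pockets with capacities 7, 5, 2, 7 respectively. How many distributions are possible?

By stars and bars, unrestricted non-negative solutions to x_1+…+x_4 = 17 number C(17+3,3) = 1140.
Subtract solutions that violate a single cap (substitute x_i' = x_i − (cap_i+1)): x_1 ≥ 8 gives C(12,3) = 220; x_2 ≥ 6 gives C(14,3) = 364; x_3 ≥ 3 gives C(17,3) = 680; x_4 ≥ 8 gives C(12,3) = 220. Together 1484.
Add back pairs where two caps are both exceeded: 20 + 84 + 4 + 165 + 20 + 84 = 377.
Subtract triples: 1 + 0 + 0 + 1 = 2.
By inclusion–exclusion the count is 1140 − 1484 + 377 − 2 = 31.

31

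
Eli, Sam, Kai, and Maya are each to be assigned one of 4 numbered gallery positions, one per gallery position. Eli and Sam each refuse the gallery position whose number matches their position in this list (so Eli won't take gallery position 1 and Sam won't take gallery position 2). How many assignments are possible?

Let Aᵢ (for i ∈ {1, 2}) be the placements that put person i in their forbidden gallery position. Any j of these fix j positions, leaving (4−j)! ways to fill the rest, and there are C(2,j) ways to pick which j.
By inclusion–exclusion, the number of valid placements is Σ_{j=0}^{2} (−1)^j C(2,j)·(4−j)!.
Computing: 24 − 12 + 2 = 14.

14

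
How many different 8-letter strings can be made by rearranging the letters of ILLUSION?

10080

Letter multiplicities in ILLUSION: I×2, L×2, N×1, O×1, S×1, U×1.
The number of distinct arrangements is 8!/(2!·2!) = 40320/4 = 10080.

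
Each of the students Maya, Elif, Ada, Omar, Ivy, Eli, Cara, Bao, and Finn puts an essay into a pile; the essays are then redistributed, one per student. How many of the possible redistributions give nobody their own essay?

133496

This is the derangement count D_9: permutations of 9 items with no fixed point.
By inclusion–exclusion this is Σ_{j=0}^{9} (−1)^j C(9,j)·(9−j)!.
Computing: 362880 − 362880 + 181440 − 60480 + 15120 − 3024 + 504 − 72 + 9 − 1 = 133496.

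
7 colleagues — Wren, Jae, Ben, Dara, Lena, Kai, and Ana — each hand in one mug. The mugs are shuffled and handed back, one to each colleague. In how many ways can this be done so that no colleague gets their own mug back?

1854

Count assignments avoiding every fixed point. For any j of the 7 colleagues fixed to their own mug, the other 7−j can be arranged in (7−j)! ways.
By inclusion–exclusion this is Σ_{j=0}^{7} (−1)^j C(7,j)·(7−j)!.
Computing: 5040 − 5040 + 2520 − 840 + 210 − 42 + 7 − 1 = 1854.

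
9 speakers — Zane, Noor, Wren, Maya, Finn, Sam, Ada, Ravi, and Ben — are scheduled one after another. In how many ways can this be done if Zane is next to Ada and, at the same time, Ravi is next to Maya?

20160

Treat {Zane,Ada} as one block (2 orders) and {Ravi,Maya} as another (2 orders).
That leaves 7 units to arrange: 2 × 2 × 7! = 4 × 5040 = 20160.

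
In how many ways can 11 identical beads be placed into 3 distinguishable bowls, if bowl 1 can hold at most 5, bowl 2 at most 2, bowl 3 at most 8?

Ignoring the caps, the number of non-negative solutions to x_1+…+x_3 = 11 is C(13,2) = 78.
Subtract solutions that violate a single cap (substitute x_i' = x_i − (cap_i+1)): x_1 ≥ 6 gives C(7,2) = 21; x_2 ≥ 3 gives C(10,2) = 45; x_3 ≥ 9 gives C(4,2) = 6. Together 72.
Add back pairs where two caps are both exceeded: 6 + 0 + 0 = 6.
By inclusion–exclusion the count is 78 − 72 + 6 = 12.

12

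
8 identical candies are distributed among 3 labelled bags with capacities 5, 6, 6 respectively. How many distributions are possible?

33

Ignoring the caps, the number of non-negative solutions to x_1+…+x_3 = 8 is C(10,2) = 45.
Subtract solutions that violate a single cap (substitute x_i' = x_i − (cap_i+1)): x_1 ≥ 6 gives C(4,2) = 6; x_2 ≥ 7 gives C(3,2) = 3; x_3 ≥ 7 gives C(3,2) = 3. Together 12.
No two caps can be exceeded simultaneously, so the pair terms are all 0.
By inclusion–exclusion the count is 45 − 12 + 0 = 33.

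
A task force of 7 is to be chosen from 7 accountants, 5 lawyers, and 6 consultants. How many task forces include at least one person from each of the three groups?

With no constraint there are C(18,7) = 31824 possible selections.
Selections missing a whole group: no accountants → C(11,7) = 330; no lawyers → C(13,7) = 1716; no consultants → C(12,7) = 792.
Add back selections omitting two groups (i.e. drawn from a single group): C(7,7) + C(5,7) + C(6,7) = 1.
By inclusion–exclusion: 31824 − 2838 + 1 = 28987.

28987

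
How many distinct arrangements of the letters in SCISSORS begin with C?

Fix C in the first position and arrange the remaining 7 letters.
Those 7 letters have S appearing 4 times, giving (7)!/(4!) = 210.

210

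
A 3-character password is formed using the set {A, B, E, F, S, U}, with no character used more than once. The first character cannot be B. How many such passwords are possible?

The first character has 6−1 = 5 choices (anything except B).
The remaining 2 characters are filled from the other 5 symbols without repetition: 5 × 4 = 20.
Total: 5 × 20 = 100.

100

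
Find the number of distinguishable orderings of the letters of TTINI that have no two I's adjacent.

Total arrangements of TTINI: 5!/(2!·2!) = 30.
Arrangements with the I's together: treat II as one letter, giving (4)!/(2!) = 12.
Subtracting, 30 − 12 = 18 arrangements keep the I's apart.

18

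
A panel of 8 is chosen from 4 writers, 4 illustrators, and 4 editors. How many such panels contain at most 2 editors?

201

Split by how many editors are chosen (0 through 2).
Sum: C(4,0)·C(8,8) + C(4,1)·C(8,7) + C(4,2)·C(8,6) = 1 + 32 + 168 = 201.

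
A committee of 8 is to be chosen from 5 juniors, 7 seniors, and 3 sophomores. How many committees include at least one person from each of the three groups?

5894

Unrestricted: C(15,8) = 6435 ways to pick any 8 of the 15.
Subtract selections that omit an entire group: no juniors → C(10,8) = 45; no seniors → C(8,8) = 1; no sophomores → C(12,8) = 495.
Add back selections omitting two groups (i.e. drawn from a single group): C(5,8) + C(7,8) + C(3,8) = 0.
By inclusion–exclusion: 6435 − 541 + 0 = 5894.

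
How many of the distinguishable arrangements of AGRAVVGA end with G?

420

Fix G in the last position and arrange the remaining 7 letters.
Those 7 letters have A appearing 3 times and V appearing twice, giving (7)!/(3!·2!) = 420.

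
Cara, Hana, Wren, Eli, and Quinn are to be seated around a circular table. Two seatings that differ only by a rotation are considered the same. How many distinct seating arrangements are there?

24

Seat Cara anywhere (absorbing the rotational symmetry), then permute the other 4: (4)! = 24.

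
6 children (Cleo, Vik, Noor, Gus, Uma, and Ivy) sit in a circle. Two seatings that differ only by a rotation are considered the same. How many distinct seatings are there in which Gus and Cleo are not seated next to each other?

72

All circular seatings of 6 people number (5)! = 120.
Those with Gus next to Cleo: fuse the pair into one unit and seat 5 units around a circle — 2·(4)! = 48.
Subtracting, 120 − 48 = 72.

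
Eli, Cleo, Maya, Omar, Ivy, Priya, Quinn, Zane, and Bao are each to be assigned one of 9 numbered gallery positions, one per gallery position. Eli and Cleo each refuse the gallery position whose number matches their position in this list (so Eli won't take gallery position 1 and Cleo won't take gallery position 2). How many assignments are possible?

287280

Let Aᵢ (for i ∈ {1, 2}) be the placements that put person i in their forbidden gallery position. Any j of these fix j positions, leaving (9−j)! ways to fill the rest, and there are C(2,j) ways to pick which j.
By inclusion–exclusion, the number of valid placements is Σ_{j=0}^{2} (−1)^j C(2,j)·(9−j)!.
Computing: 362880 − 80640 + 5040 = 287280.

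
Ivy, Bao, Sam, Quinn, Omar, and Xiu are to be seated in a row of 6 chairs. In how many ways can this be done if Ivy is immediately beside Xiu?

Treat {Ivy, Xiu} as a single unit. There are 5 units to order, and the pair itself can be ordered 2 ways.
That gives 2 × 5! = 2 × 120 = 240.

240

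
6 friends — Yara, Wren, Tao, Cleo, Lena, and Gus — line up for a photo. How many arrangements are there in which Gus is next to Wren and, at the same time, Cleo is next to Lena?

Treat {Gus,Wren} as one block (2 orders) and {Cleo,Lena} as another (2 orders).
That leaves 4 units to arrange: 2 × 2 × 4! = 4 × 24 = 96.

96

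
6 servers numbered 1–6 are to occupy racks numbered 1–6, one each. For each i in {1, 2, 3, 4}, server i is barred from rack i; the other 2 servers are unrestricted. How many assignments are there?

362

Let Aᵢ (for 1 ≤ i ≤ 4) be the placements that put server i in its forbidden rack. Any j of these fix j positions, leaving (6−j)! ways to fill the rest, and there are C(4,j) ways to pick which j.
By inclusion–exclusion, the number of valid placements is Σ_{j=0}^{4} (−1)^j C(4,j)·(6−j)!.
Computing: 720 − 480 + 144 − 24 + 2 = 362.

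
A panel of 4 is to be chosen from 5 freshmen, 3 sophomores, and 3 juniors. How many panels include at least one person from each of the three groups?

180

With no constraint there are C(11,4) = 330 possible selections.
Subtract selections that omit an entire group: no freshmen → C(6,4) = 15; no sophomores → C(8,4) = 70; no juniors → C(8,4) = 70.
Add back selections omitting two groups (i.e. drawn from a single group): C(5,4) + C(3,4) + C(3,4) = 5.
By inclusion–exclusion: 330 − 155 + 5 = 180.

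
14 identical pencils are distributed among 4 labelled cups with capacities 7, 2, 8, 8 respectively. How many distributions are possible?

Without the upper bounds there are C(17,3) = 680 ways to split 14 among 4 cups.
Subtract solutions that violate a single cap (substitute x_i' = x_i − (cap_i+1)): x_1 ≥ 8 gives C(9,3) = 84; x_2 ≥ 3 gives C(14,3) = 364; x_3 ≥ 9 gives C(8,3) = 56; x_4 ≥ 9 gives C(8,3) = 56. Together 560.
Add back pairs where two caps are both exceeded: 20 + 0 + 0 + 10 + 10 + 0 = 40.
By inclusion–exclusion the count is 680 − 560 + 40 = 160.

160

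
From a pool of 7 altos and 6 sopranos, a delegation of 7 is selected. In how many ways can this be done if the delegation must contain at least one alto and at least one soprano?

With no constraint there are C(13,7) = 1716 possible selections.
Subtract selections that omit an entire group: no altos → C(6,7) = 0; no sopranos → C(7,7) = 1.
Both groups omitted at once is impossible, so 1716 − 1 = 1715.

1715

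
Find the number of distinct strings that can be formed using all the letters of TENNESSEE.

TENNESSEE has 9 letters with E appearing 4 times, N appearing twice, and S appearing twice.
So there are 9! / (4!·2!·2!) = 3780 distinguishable arrangements.

3780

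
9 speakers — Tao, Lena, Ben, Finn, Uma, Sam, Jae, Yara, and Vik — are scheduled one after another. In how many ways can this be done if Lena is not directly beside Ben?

282240

There are 9! = 362880 arrangements in all. If Lena and Ben are adjacent, merging them into one block gives 2·(8)! = 80640 arrangements.
So 362880 − 80640 = 282240 arrangements keep them apart.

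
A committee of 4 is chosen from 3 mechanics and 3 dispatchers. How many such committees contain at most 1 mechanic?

Split by how many mechanics are chosen (0 through 1).
Sum: C(3,0)·C(3,4) + C(3,1)·C(3,3) = 0 + 3 = 3.

3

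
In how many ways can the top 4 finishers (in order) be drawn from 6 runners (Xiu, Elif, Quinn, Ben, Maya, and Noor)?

360

There are 6 choices for 1st place, 5 for 2nd, and so on down to 3 for position 4.
That gives 6 × 5 × 4 × 3 = 360.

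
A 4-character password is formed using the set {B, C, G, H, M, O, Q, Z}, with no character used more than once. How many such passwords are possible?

1680

With no repetition, fill the 4 characters in order: 8 choices, then 7, down to 5.
That product is 8 × 7 × 6 × 5 = 1680.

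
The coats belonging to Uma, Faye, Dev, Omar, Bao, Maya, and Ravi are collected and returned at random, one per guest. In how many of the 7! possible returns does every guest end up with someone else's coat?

1854

Count assignments avoiding every fixed point. For any j of the 7 guests fixed to their own coat, the other 7−j can be arranged in (7−j)! ways.
By inclusion–exclusion this is Σ_{j=0}^{7} (−1)^j C(7,j)·(7−j)!.
Computing: 5040 − 5040 + 2520 − 840 + 210 − 42 + 7 − 1 = 1854.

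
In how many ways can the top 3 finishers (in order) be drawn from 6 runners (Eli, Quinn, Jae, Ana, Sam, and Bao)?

120

There are 6 choices for 1st place, 5 for 2nd, and 4 for 3rd.
That gives 6 × 5 × 4 = 120.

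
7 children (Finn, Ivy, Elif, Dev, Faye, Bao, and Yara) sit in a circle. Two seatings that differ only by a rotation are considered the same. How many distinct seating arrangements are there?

Around a circle, 7 distinct people have 7!/7 = (6)! = 720 rotationally distinct seatings.

720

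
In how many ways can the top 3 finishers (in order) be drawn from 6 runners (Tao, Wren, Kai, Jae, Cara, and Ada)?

There are 6 choices for 1st place, 5 for 2nd, and 4 for 3rd.
That gives 6 × 5 × 4 = 120.

120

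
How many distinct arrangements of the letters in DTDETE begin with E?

Fix E in the first position and arrange the remaining 5 letters.
Those 5 letters have D appearing twice and T appearing twice, giving (5)!/(2!·2!) = 30.

30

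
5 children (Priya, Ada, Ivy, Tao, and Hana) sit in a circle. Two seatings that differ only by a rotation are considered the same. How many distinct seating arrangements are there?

24

Fix one person's seat to break rotational symmetry; the remaining 4 people can be arranged in (4)! = 24 ways.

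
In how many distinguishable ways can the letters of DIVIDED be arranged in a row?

420

DIVIDED has 7 letters with D appearing 3 times and I appearing twice.
Dividing 7! = 5040 by 3!·2! = 12 for the repeated letters gives 420.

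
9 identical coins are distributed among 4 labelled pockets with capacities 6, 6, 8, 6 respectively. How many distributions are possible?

Ignoring the caps, the number of non-negative solutions to x_1+…+x_4 = 9 is C(12,3) = 220.
Subtract solutions that violate a single cap (substitute x_i' = x_i − (cap_i+1)): x_1 ≥ 7 gives C(5,3) = 10; x_2 ≥ 7 gives C(5,3) = 10; x_3 ≥ 9 gives C(3,3) = 1; x_4 ≥ 7 gives C(5,3) = 10. Together 31.
No two caps can be exceeded simultaneously, so the pair terms are all 0.
By inclusion–exclusion the count is 220 − 31 + 0 = 189.

189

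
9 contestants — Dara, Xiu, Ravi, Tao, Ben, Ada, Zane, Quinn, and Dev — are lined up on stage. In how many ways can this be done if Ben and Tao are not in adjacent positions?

There are 9! = 362880 arrangements in all. If Ben and Tao are adjacent, merging them into one block gives 2·(8)! = 80640 arrangements.
So 362880 − 80640 = 282240 arrangements keep them apart.

282240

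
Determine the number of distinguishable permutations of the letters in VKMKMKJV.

1680

The 8 letters of VKMKMKJV have repeats: K appearing 3 times, M appearing twice, and V appearing twice.
So there are 8! / (3!·2!·2!) = 1680 distinguishable arrangements.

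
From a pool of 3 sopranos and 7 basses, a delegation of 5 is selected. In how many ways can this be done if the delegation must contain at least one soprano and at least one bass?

231

Total 5-person selections from all 10: C(10,5) = 252.
Subtract selections that omit an entire group: no sopranos → C(7,5) = 21; no basses → C(3,5) = 0.
Both groups omitted at once is impossible, so 252 − 21 = 231.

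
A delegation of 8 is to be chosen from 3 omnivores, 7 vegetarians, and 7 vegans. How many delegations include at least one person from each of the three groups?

Total 8-person selections from all 17: C(17,8) = 24310.
Subtract selections that omit an entire group: no omnivores → C(14,8) = 3003; no vegetarians → C(10,8) = 45; no vegans → C(10,8) = 45.
Add back selections omitting two groups (i.e. drawn from a single group): C(3,8) + C(7,8) + C(7,8) = 0.
By inclusion–exclusion: 24310 − 3093 + 0 = 21217.

21217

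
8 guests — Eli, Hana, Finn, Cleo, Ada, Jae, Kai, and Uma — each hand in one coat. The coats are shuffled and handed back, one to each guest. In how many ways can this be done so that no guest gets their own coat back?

Let Aᵢ be the assignments in which guest i gets their own coat. We want the size of the complement of A₁∪…∪A_8.
By inclusion–exclusion this is Σ_{j=0}^{8} (−1)^j C(8,j)·(8−j)!.
Computing: 40320 − 40320 + 20160 − 6720 + 1680 − 336 + 56 − 8 + 1 = 14833.

14833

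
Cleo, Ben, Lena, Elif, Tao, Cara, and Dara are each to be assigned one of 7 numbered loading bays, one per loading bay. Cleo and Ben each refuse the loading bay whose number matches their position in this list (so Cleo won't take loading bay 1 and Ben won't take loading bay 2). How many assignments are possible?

Let Aᵢ (for i ∈ {1, 2}) be the placements that put person i in their forbidden loading bay. Any j of these fix j positions, leaving (7−j)! ways to fill the rest, and there are C(2,j) ways to pick which j.
By inclusion–exclusion, the number of valid placements is Σ_{j=0}^{2} (−1)^j C(2,j)·(7−j)!.
Computing: 5040 − 1440 + 120 = 3720.

3720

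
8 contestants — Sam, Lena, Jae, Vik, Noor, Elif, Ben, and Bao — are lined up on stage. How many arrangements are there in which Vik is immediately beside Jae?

10080

Glue Vik and Jae into one block (2 internal orders), leaving 7 units to arrange in a row.
So the count is 2·(7)! = 10080.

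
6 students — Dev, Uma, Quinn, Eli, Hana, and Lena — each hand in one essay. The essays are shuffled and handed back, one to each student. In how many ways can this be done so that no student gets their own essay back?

265

Count assignments avoiding every fixed point. For any j of the 6 students fixed to their own essay, the other 6−j can be arranged in (6−j)! ways.
By inclusion–exclusion this is Σ_{j=0}^{6} (−1)^j C(6,j)·(6−j)!.
Computing: 720 − 720 + 360 − 120 + 30 − 6 + 1 = 265.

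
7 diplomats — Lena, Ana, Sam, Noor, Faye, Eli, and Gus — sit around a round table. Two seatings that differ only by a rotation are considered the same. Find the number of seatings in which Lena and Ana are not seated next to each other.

All circular seatings of 7 people number (6)! = 720.
Seatings with Lena beside Ana: treat them as a block with 2 internal orders, giving 2 × (5)! = 240.
Subtracting, 720 − 240 = 480.

480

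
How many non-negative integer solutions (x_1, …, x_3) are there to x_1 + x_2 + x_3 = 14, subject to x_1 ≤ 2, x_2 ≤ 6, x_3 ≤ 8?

6

Without the upper bounds there are C(16,2) = 120 ways to split 14 among 3 variables.
Subtract solutions that violate a single cap (substitute x_i' = x_i − (cap_i+1)): x_1 ≥ 3 gives C(13,2) = 78; x_2 ≥ 7 gives C(9,2) = 36; x_3 ≥ 9 gives C(7,2) = 21. Together 135.
Add back pairs where two caps are both exceeded: 15 + 6 + 0 = 21.
By inclusion–exclusion the count is 120 − 135 + 21 = 6.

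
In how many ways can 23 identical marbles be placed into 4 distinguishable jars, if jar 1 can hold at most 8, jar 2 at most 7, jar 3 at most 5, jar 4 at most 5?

10

By stars and bars, unrestricted non-negative solutions to x_1+…+x_4 = 23 number C(23+3,3) = 2600.
Subtract solutions that violate a single cap (substitute x_i' = x_i − (cap_i+1)): x_1 ≥ 9 gives C(17,3) = 680; x_2 ≥ 8 gives C(18,3) = 816; x_3 ≥ 6 gives C(20,3) = 1140; x_4 ≥ 6 gives C(20,3) = 1140. Together 3776.
Add back pairs where two caps are both exceeded: 84 + 165 + 165 + 220 + 220 + 364 = 1218.
Subtract triples: 1 + 1 + 10 + 20 = 32.
By inclusion–exclusion the count is 2600 − 3776 + 1218 − 32 = 10.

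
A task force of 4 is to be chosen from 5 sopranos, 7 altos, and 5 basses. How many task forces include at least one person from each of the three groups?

1225

With no constraint there are C(17,4) = 2380 possible selections.
Subtract selections that omit an entire group: no sopranos → C(12,4) = 495; no altos → C(10,4) = 210; no basses → C(12,4) = 495.
Add back selections omitting two groups (i.e. drawn from a single group): C(5,4) + C(7,4) + C(5,4) = 45.
By inclusion–exclusion: 2380 − 1200 + 45 = 1225.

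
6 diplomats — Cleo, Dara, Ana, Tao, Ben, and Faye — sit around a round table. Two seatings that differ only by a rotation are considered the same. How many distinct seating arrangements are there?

Seat Cleo anywhere (absorbing the rotational symmetry), then permute the other 5: (5)! = 120.

120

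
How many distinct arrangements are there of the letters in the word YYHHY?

10

Letter multiplicities in YYHHY: H×2, Y×3.
The number of distinct arrangements is 5!/(3!·2!) = 120/12 = 10.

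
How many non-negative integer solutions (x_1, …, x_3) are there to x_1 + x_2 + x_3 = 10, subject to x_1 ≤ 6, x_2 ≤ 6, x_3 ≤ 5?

31

Without the upper bounds there are C(12,2) = 66 ways to split 10 among 3 variables.
Subtract solutions that violate a single cap (substitute x_i' = x_i − (cap_i+1)): x_1 ≥ 7 gives C(5,2) = 10; x_2 ≥ 7 gives C(5,2) = 10; x_3 ≥ 6 gives C(6,2) = 15. Together 35.
No two caps can be exceeded simultaneously, so the pair terms are all 0.
By inclusion–exclusion the count is 66 − 35 + 0 = 31.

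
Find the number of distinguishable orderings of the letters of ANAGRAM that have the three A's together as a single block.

Treat the 3 copies of A as a single block. The multiset to arrange is then {AAA, G, M, N, R}, 5 items in all.
All 5 items are distinct, so there are (5)! = 120 arrangements.

120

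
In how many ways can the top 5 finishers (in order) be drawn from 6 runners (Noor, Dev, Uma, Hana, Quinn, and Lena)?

720

There are 6 choices for 1st place, 5 for 2nd, and so on down to 2 for position 5.
That gives 6 × 5 × 4 × 3 × 2 = 720.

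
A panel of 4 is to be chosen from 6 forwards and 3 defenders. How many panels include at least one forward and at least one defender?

Total 4-person selections from all 9: C(9,4) = 126.
Selections missing a whole group: no forwards → C(3,4) = 0; no defenders → C(6,4) = 15.
Both groups omitted at once is impossible, so 126 − 15 = 111.

111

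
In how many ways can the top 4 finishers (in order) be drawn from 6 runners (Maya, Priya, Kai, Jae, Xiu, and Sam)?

360

This is an ordered selection of 4 from 6: P(6,4).
That gives 6 × 5 × 4 × 3 = 360.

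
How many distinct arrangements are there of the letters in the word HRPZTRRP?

Letter multiplicities in HRPZTRRP: H×1, P×2, R×3, T×1, Z×1.
So there are 8! / (3!·2!) = 3360 distinguishable arrangements.

3360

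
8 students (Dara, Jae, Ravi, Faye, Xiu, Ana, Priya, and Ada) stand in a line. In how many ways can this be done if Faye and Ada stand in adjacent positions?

10080

Treat {Faye, Ada} as a single unit. There are 7 units to order, and the pair itself can be ordered 2 ways.
So the count is 2·(7)! = 10080.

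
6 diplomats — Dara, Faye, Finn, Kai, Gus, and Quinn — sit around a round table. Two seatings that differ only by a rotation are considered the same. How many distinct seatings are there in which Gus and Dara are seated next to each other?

48

Glue Gus and Dara into a block (2 internal orders). Seating 5 units around a circle gives (4)! arrangements.
So 2 × (4)! = 2 × 24 = 48.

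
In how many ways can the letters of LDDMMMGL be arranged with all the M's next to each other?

180

Treat the 3 copies of M as a single block. The multiset to arrange is then {MMM, D, D, G, L, L}, 6 items in all.
That gives (6)!/(2!·2!) = 180 arrangements.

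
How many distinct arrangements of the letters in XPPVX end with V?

6

Fix V in the last position and arrange the remaining 4 letters.
Those 4 letters have P appearing twice and X appearing twice, giving (4)!/(2!·2!) = 6.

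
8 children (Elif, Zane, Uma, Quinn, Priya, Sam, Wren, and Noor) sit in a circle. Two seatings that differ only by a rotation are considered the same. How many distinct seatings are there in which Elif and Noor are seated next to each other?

1440

Glue Elif and Noor into a block (2 internal orders). Seating 7 units around a circle gives (6)! arrangements.
So 2 × (6)! = 2 × 720 = 1440.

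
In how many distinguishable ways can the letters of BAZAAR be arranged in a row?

BAZAAR has 6 letters with A appearing 3 times.
The number of distinct arrangements is 6!/(3!) = 720/6 = 120.

120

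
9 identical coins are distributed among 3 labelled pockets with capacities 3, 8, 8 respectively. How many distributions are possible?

Without the upper bounds there are C(11,2) = 55 ways to split 9 among 3 pockets.
Subtract solutions that violate a single cap (substitute x_i' = x_i − (cap_i+1)): x_1 ≥ 4 gives C(7,2) = 21; x_2 ≥ 9 gives C(2,2) = 1; x_3 ≥ 9 gives C(2,2) = 1. Together 23.
No two caps can be exceeded simultaneously, so the pair terms are all 0.
By inclusion–exclusion the count is 55 − 23 + 0 = 32.

32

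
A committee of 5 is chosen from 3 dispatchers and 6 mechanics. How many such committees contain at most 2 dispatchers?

Split by how many dispatchers are chosen (0 through 2).
Sum: C(3,0)·C(6,5) + C(3,1)·C(6,4) + C(3,2)·C(6,3) = 6 + 45 + 60 = 111.

111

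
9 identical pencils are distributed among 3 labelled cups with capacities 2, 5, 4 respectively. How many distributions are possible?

By stars and bars, unrestricted non-negative solutions to x_1+…+x_3 = 9 number C(9+2,2) = 55.
Subtract solutions that violate a single cap (substitute x_i' = x_i − (cap_i+1)): x_1 ≥ 3 gives C(8,2) = 28; x_2 ≥ 6 gives C(5,2) = 10; x_3 ≥ 5 gives C(6,2) = 15. Together 53.
Add back pairs where two caps are both exceeded: 1 + 3 + 0 = 4.
By inclusion–exclusion the count is 55 − 53 + 4 = 6.

6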